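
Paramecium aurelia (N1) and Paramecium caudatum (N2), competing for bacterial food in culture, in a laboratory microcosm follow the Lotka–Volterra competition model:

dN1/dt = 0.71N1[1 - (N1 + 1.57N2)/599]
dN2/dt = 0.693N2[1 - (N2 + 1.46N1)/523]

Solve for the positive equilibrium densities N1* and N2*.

Setting both brackets to zero gives the nullclines N1 + 1.57N2 = 599 and 1.46N1 + N2 = 523.
Substituting N2 = 523 - 1.46N1 into the first: N1(1 - 1.57·1.46) = 599 - 1.57·523.
So N1* = -222/-1.29 = 172, and then N2* = 523 - 1.46·172 = 272.

N1* ≈ 172, N2* ≈ 272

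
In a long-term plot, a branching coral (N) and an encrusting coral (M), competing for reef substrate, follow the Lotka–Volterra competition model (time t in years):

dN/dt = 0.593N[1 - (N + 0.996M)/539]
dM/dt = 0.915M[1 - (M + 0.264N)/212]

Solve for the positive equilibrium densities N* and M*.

N* ≈ 445, M* ≈ 94.6

Setting both brackets to zero gives the nullclines N + 0.996M = 539 and 0.264N + M = 212.
Substituting M = 212 - 0.264N into the first: N(1 - 0.996·0.264) = 539 - 0.996·212.
So N* = 328/0.737 = 445, and then M* = 212 - 0.264·445 = 94.6.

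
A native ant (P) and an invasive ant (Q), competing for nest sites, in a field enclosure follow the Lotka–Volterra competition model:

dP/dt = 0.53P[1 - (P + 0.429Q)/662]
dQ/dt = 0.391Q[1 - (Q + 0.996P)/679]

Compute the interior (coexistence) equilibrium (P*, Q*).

Setting both brackets to zero gives the nullclines P + 0.429Q = 662 and 0.996P + Q = 679.
Substituting Q = 679 - 0.996P into the first: P(1 - 0.429·0.996) = 662 - 0.429·679.
So P* = 371/0.573 = 647, and then Q* = 679 - 0.996·647 = 34.3.

P* ≈ 647, Q* ≈ 34.3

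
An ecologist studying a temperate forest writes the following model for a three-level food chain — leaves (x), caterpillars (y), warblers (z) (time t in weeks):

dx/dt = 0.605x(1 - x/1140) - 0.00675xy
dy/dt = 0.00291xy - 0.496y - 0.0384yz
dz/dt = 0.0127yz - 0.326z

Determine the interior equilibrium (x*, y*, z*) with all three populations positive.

From dz/dt = 0: 0.0127y* = 0.326, so y* = 25.7.
From dx/dt = 0: 0.605(1 - x*/1140) = 0.00675·25.7, giving x* = 1140·(1 - 0.286) = 814.
From dy/dt = 0: 0.00291·814 - 0.496 = 0.0384z*, so z* = 1.87/0.0384 = 48.7.

x* ≈ 814, y* ≈ 25.7, z* ≈ 48.7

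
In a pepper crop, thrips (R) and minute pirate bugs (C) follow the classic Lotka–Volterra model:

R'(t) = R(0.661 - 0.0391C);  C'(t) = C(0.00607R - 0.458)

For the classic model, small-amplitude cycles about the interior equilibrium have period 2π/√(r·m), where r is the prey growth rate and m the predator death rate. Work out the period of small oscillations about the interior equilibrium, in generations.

T ≈ 11.4 generations

Here r = 0.661 and m = 0.458, so r·m = 0.303.
ω = √0.303 = 0.55 per generation, hence T = 2π/ω ≈ 11.4 generations.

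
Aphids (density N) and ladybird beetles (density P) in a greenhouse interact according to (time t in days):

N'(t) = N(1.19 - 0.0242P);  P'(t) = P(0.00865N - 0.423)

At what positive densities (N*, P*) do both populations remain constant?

Set dP/dt = 0 with P > 0: 0.00865N - 0.423 = 0, so N* = 0.423/0.00865 = 48.9.
Set dN/dt = 0 with N > 0: 1.19 - 0.0242P = 0, so P* = 1.19/0.0242 = 49.2.

N* ≈ 48.9, P* ≈ 49.2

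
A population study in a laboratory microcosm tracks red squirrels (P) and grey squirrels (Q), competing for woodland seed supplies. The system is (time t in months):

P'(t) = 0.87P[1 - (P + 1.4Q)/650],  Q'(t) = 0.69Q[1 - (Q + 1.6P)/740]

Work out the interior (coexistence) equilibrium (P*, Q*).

Setting both brackets to zero gives the nullclines P + 1.4Q = 650 and 1.6P + Q = 740.
Substituting Q = 740 - 1.6P into the first: P(1 - 1.4·1.6) = 650 - 1.4·740.
So P* = -386/-1.24 = 311, and then Q* = 740 - 1.6·311 = 242.

P* ≈ 311, Q* ≈ 242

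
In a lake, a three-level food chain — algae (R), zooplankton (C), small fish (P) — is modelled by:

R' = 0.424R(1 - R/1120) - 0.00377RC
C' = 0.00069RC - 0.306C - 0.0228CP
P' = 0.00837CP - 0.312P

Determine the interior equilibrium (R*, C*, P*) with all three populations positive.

From dP/dt = 0: 0.00837C* = 0.312, so C* = 37.3.
From dR/dt = 0: 0.424(1 - R*/1120) = 0.00377·37.3, giving R* = 1120·(1 - 0.331) = 749.
From dC/dt = 0: 0.00069·749 - 0.306 = 0.0228P*, so P* = 0.211/0.0228 = 9.24.

R* ≈ 749, C* ≈ 37.3, P* ≈ 9.24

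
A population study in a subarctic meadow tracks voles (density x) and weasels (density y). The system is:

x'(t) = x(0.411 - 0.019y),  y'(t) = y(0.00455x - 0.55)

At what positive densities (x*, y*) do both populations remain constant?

Set dy/dt = 0 with y > 0: 0.00455x - 0.55 = 0, so x* = 0.55/0.00455 = 121.
Set dx/dt = 0 with x > 0: 0.411 - 0.019y = 0, so y* = 0.411/0.019 = 21.6.

x* ≈ 121, y* ≈ 21.6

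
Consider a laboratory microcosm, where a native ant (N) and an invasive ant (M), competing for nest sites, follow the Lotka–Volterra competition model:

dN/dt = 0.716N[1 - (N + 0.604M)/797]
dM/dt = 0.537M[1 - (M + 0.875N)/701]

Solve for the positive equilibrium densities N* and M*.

N* ≈ 792, M* ≈ 7.69

Setting both brackets to zero gives the nullclines N + 0.604M = 797 and 0.875N + M = 701.
Substituting M = 701 - 0.875N into the first: N(1 - 0.604·0.875) = 797 - 0.604·701.
So N* = 374/0.472 = 792, and then M* = 701 - 0.875·792 = 7.69.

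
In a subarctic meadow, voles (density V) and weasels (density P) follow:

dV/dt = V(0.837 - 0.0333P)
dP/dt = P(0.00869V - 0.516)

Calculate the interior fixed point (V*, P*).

Set dP/dt = 0 with P > 0: 0.00869V - 0.516 = 0, so V* = 0.516/0.00869 = 59.4.
Set dV/dt = 0 with V > 0: 0.837 - 0.0333P = 0, so P* = 0.837/0.0333 = 25.1.

V* ≈ 59.4, P* ≈ 25.1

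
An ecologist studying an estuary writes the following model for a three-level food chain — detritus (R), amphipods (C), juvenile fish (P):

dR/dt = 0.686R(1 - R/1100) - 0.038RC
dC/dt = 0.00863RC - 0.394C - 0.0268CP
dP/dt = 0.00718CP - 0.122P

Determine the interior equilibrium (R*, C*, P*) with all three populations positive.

R* ≈ 64.6, C* ≈ 17, P* ≈ 6.12

From dP/dt = 0: 0.00718C* = 0.122, so C* = 17.
From dR/dt = 0: 0.686(1 - R*/1100) = 0.038·17, giving R* = 1100·(1 - 0.941) = 64.6.
From dC/dt = 0: 0.00863·64.6 - 0.394 = 0.0268P*, so P* = 0.164/0.0268 = 6.12.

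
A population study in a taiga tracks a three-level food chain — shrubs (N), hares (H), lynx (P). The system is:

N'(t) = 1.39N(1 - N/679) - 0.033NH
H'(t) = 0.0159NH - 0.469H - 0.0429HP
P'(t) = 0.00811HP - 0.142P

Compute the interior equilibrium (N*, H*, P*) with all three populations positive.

From dP/dt = 0: 0.00811H* = 0.142, so H* = 17.5.
From dN/dt = 0: 1.39(1 - N*/679) = 0.033·17.5, giving N* = 679·(1 - 0.416) = 397.
From dH/dt = 0: 0.0159·397 - 0.469 = 0.0429P*, so P* = 5.84/0.0429 = 136.

N* ≈ 397, H* ≈ 17.5, P* ≈ 136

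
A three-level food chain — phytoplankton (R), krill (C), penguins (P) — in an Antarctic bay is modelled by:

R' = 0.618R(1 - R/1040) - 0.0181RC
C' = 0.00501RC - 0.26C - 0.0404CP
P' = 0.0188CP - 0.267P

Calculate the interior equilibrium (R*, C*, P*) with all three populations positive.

R* ≈ 607, C* ≈ 14.2, P* ≈ 68.9

From dP/dt = 0: 0.0188C* = 0.267, so C* = 14.2.
From dR/dt = 0: 0.618(1 - R*/1040) = 0.0181·14.2, giving R* = 1040·(1 - 0.416) = 607.
From dC/dt = 0: 0.00501·607 - 0.26 = 0.0404P*, so P* = 2.78/0.0404 = 68.9.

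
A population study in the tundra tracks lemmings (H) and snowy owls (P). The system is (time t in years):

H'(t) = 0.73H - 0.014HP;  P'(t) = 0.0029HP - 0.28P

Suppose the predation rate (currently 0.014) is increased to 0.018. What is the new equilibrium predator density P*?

At the interior fixed point, setting dH/dt = 0 with H > 0 fixes P* = (prey growth rate)/(HP coefficient) — independent of the other coefficients.
With the change, P* = 0.73/0.018 = 40.6; it falls from 52.1.

P* ≈ 40.6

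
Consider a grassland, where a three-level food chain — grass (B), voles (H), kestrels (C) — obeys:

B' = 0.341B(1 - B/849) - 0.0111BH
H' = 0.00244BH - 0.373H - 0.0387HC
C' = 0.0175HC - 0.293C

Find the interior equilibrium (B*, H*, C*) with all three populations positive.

B* ≈ 386, H* ≈ 16.7, C* ≈ 14.7

From dC/dt = 0: 0.0175H* = 0.293, so H* = 16.7.
From dB/dt = 0: 0.341(1 - B*/849) = 0.0111·16.7, giving B* = 849·(1 - 0.545) = 386.
From dH/dt = 0: 0.00244·386 - 0.373 = 0.0387C*, so C* = 0.57/0.0387 = 14.7.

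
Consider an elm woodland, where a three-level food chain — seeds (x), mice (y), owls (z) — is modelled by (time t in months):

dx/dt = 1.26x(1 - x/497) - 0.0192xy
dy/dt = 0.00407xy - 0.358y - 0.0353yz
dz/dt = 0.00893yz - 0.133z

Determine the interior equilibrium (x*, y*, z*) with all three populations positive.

x* ≈ 384, y* ≈ 14.9, z* ≈ 34.2

From dz/dt = 0: 0.00893y* = 0.133, so y* = 14.9.
From dx/dt = 0: 1.26(1 - x*/497) = 0.0192·14.9, giving x* = 497·(1 - 0.227) = 384.
From dy/dt = 0: 0.00407·384 - 0.358 = 0.0353z*, so z* = 1.21/0.0353 = 34.2.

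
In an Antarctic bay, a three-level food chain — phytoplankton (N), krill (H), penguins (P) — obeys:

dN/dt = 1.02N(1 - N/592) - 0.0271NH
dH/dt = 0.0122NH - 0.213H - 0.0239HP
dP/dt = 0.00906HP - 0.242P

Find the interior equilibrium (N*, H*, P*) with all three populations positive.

From dP/dt = 0: 0.00906H* = 0.242, so H* = 26.7.
From dN/dt = 0: 1.02(1 - N*/592) = 0.0271·26.7, giving N* = 592·(1 - 0.71) = 172.
From dH/dt = 0: 0.0122·172 - 0.213 = 0.0239P*, so P* = 1.88/0.0239 = 78.8.

N* ≈ 172, H* ≈ 26.7, P* ≈ 78.8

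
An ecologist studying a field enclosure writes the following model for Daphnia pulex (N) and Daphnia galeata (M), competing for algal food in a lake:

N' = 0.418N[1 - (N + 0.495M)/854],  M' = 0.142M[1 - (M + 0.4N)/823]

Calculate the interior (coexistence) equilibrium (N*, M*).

N* ≈ 557, M* ≈ 600

Setting both brackets to zero gives the nullclines N + 0.495M = 854 and 0.4N + M = 823.
Substituting M = 823 - 0.4N into the first: N(1 - 0.495·0.4) = 854 - 0.495·823.
So N* = 447/0.802 = 557, and then M* = 823 - 0.4·557 = 600.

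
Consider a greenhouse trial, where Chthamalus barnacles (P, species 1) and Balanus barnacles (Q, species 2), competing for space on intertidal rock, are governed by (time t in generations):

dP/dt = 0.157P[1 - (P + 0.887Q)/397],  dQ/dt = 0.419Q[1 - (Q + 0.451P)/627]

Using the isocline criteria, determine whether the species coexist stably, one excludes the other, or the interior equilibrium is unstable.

species 2 excludes species 1

Compare the nullcline intercepts: K1/α12 = 397/0.887 = 448 < K2 = 627; K2/α21 = 627/0.451 = 1390 > K1 = 397.
Since the inequalities point opposite ways, species 2 can invade but species 1 cannot.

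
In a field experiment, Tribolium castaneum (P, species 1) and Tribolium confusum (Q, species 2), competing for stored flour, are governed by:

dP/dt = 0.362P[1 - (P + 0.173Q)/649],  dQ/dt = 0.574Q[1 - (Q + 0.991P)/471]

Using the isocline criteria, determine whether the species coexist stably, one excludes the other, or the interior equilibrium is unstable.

Compare the nullcline intercepts: K1/α12 = 649/0.173 = 3750 > K2 = 471; K2/α21 = 471/0.991 = 475 < K1 = 649.
Since the inequalities point opposite ways, species 1 can invade but species 2 cannot.

species 1 excludes species 2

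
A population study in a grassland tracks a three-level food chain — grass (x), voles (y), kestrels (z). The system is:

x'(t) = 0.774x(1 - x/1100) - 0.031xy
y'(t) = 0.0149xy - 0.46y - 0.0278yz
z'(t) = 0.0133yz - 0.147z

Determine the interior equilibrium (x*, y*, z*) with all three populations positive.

From dz/dt = 0: 0.0133y* = 0.147, so y* = 11.1.
From dx/dt = 0: 0.774(1 - x*/1100) = 0.031·11.1, giving x* = 1100·(1 - 0.443) = 613.
From dy/dt = 0: 0.0149·613 - 0.46 = 0.0278z*, so z* = 8.67/0.0278 = 312.

x* ≈ 613, y* ≈ 11.1, z* ≈ 312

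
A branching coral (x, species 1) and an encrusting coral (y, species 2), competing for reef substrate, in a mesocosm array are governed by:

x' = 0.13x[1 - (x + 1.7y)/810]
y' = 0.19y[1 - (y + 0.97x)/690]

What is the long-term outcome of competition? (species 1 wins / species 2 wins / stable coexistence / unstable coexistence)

unstable coexistence (outcome depends on initial conditions)

Compare the nullcline intercepts: K1/α12 = 810/1.7 = 476 < K2 = 690; K2/α21 = 690/0.97 = 711 < K1 = 810.
Since both are reversed, neither can invade when rare; the interior point is a saddle.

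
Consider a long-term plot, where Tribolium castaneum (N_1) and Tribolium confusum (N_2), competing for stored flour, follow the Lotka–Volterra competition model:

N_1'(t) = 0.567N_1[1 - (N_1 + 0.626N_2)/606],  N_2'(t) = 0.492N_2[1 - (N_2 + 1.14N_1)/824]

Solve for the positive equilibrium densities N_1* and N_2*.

N_1* ≈ 315, N_2* ≈ 465

Setting both brackets to zero gives the nullclines N_1 + 0.626N_2 = 606 and 1.14N_1 + N_2 = 824.
Substituting N_2 = 824 - 1.14N_1 into the first: N_1(1 - 0.626·1.14) = 606 - 0.626·824.
So N_1* = 90.2/0.286 = 315, and then N_2* = 824 - 1.14·315 = 465.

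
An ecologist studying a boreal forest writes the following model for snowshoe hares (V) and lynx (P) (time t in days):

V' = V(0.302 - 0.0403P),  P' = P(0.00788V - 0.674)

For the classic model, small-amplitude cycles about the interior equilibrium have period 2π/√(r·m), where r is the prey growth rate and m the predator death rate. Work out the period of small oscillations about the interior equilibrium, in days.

T ≈ 13.9 days

Here r = 0.302 and m = 0.674, so r·m = 0.204.
ω = √0.204 = 0.451 per day, hence T = 2π/ω ≈ 13.9 days.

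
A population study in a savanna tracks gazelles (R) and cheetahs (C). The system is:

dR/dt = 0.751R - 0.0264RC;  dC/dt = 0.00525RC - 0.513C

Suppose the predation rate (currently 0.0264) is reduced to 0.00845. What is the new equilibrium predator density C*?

At the interior fixed point, setting dR/dt = 0 with R > 0 fixes C* = (prey growth rate)/(RC coefficient) — independent of the other coefficients.
With the change, C* = 0.751/0.00845 = 88.9; it rises from 28.4.

C* ≈ 88.9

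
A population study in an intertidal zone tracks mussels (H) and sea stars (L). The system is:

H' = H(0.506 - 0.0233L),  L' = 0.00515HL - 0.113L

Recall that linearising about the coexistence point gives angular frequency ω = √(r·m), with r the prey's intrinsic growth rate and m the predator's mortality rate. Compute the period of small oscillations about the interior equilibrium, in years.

Here r = 0.506 and m = 0.113, so r·m = 0.0572.
ω = √0.0572 = 0.239 per year, hence T = 2π/ω ≈ 26.3 years.

T ≈ 26.3 years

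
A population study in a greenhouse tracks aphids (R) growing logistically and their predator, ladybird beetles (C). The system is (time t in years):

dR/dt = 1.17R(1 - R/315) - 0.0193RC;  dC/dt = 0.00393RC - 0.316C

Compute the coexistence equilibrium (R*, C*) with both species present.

R* ≈ 80.4, C* ≈ 45.1

From dC/dt = 0 with C > 0: 0.00393R* = 0.316, so R* = 80.4.
Substitute into dR/dt = 0: 1.17(1 - 80.4/315) = 0.0193C*.
The bracket is 0.745, giving C* = 0.871/0.0193 = 45.1.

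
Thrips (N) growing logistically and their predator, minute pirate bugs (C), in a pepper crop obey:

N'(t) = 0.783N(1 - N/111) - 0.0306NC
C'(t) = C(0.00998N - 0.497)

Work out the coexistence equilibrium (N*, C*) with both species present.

N* ≈ 49.8, C* ≈ 14.1

From dC/dt = 0 with C > 0: 0.00998N* = 0.497, so N* = 49.8.
Substitute into dN/dt = 0: 0.783(1 - 49.8/111) = 0.0306C*.
The bracket is 0.551, giving C* = 0.432/0.0306 = 14.1.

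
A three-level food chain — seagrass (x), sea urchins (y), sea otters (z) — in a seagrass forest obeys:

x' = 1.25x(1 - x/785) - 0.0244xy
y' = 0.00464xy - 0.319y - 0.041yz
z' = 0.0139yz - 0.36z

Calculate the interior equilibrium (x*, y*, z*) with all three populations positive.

From dz/dt = 0: 0.0139y* = 0.36, so y* = 25.9.
From dx/dt = 0: 1.25(1 - x*/785) = 0.0244·25.9, giving x* = 785·(1 - 0.506) = 388.
From dy/dt = 0: 0.00464·388 - 0.319 = 0.041z*, so z* = 1.48/0.041 = 36.1.

x* ≈ 388, y* ≈ 25.9, z* ≈ 36.1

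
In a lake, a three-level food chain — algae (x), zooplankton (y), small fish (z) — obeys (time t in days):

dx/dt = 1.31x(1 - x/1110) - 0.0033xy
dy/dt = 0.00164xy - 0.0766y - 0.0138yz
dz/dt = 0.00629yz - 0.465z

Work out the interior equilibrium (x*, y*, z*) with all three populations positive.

From dz/dt = 0: 0.00629y* = 0.465, so y* = 73.9.
From dx/dt = 0: 1.31(1 - x*/1110) = 0.0033·73.9, giving x* = 1110·(1 - 0.186) = 903.
From dy/dt = 0: 0.00164·903 - 0.0766 = 0.0138z*, so z* = 1.4/0.0138 = 102.

x* ≈ 903, y* ≈ 73.9, z* ≈ 102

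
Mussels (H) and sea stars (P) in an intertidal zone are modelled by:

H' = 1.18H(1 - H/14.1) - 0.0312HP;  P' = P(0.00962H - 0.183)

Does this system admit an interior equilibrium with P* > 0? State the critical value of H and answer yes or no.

The predator equation gives dP/dt > 0 only when H > 0.183/0.00962 = 19.
Without the predator, H → K = 14.1. Since 14.1 < 19, the predator cannot invade.

Threshold H = 19; K < 19, so no, the predator goes extinct.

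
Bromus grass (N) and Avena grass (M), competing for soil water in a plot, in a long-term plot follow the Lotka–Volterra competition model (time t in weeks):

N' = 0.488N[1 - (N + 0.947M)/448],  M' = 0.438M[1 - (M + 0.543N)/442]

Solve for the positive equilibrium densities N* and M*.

Setting both brackets to zero gives the nullclines N + 0.947M = 448 and 0.543N + M = 442.
Substituting M = 442 - 0.543N into the first: N(1 - 0.947·0.543) = 448 - 0.947·442.
So N* = 29.4/0.486 = 60.6, and then M* = 442 - 0.543·60.6 = 409.

N* ≈ 60.6, M* ≈ 409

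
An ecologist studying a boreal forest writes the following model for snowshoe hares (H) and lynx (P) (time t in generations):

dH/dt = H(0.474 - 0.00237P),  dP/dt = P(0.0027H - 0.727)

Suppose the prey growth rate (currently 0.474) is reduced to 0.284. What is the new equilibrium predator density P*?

P* ≈ 120

At the interior fixed point, setting dH/dt = 0 with H > 0 fixes P* = (prey growth rate)/(HP coefficient) — independent of the other coefficients.
With the change, P* = 0.284/0.00237 = 120; it falls from 200.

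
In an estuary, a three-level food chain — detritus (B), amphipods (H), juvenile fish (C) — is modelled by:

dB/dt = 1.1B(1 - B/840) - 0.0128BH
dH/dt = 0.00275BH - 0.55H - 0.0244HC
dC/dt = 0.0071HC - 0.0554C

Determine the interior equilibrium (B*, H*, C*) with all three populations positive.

From dC/dt = 0: 0.0071H* = 0.0554, so H* = 7.8.
From dB/dt = 0: 1.1(1 - B*/840) = 0.0128·7.8, giving B* = 840·(1 - 0.0908) = 764.
From dH/dt = 0: 0.00275·764 - 0.55 = 0.0244C*, so C* = 1.55/0.0244 = 63.5.

B* ≈ 764, H* ≈ 7.8, C* ≈ 63.5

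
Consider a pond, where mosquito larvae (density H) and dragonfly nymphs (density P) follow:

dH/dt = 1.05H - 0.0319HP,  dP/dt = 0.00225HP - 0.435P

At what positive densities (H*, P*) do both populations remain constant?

Set dP/dt = 0 with P > 0: 0.00225H - 0.435 = 0, so H* = 0.435/0.00225 = 193.
Set dH/dt = 0 with H > 0: 1.05 - 0.0319P = 0, so P* = 1.05/0.0319 = 32.9.

H* ≈ 193, P* ≈ 32.9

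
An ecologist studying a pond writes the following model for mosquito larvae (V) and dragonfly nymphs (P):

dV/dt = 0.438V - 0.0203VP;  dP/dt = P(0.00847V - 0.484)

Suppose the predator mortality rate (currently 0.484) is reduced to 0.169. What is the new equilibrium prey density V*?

At the interior fixed point, setting dP/dt = 0 with P > 0 fixes V* = (predator death rate)/(VP coefficient) — independent of the other coefficients.
With the change, V* = 0.169/0.00847 = 20; it falls from 57.1.

V* ≈ 20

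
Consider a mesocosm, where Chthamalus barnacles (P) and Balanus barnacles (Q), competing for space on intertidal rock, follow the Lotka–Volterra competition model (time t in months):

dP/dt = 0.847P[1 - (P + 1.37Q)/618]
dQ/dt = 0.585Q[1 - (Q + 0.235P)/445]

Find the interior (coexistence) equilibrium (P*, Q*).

Setting both brackets to zero gives the nullclines P + 1.37Q = 618 and 0.235P + Q = 445.
Substituting Q = 445 - 0.235P into the first: P(1 - 1.37·0.235) = 618 - 1.37·445.
So P* = 8.35/0.678 = 12.3, and then Q* = 445 - 0.235·12.3 = 442.

P* ≈ 12.3, Q* ≈ 442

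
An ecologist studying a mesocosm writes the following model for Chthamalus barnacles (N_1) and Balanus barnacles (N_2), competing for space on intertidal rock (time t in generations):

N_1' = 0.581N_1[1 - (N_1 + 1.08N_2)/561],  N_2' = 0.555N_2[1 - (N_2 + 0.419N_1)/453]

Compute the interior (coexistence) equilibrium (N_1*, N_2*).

N_1* ≈ 131, N_2* ≈ 398

Setting both brackets to zero gives the nullclines N_1 + 1.08N_2 = 561 and 0.419N_1 + N_2 = 453.
Substituting N_2 = 453 - 0.419N_1 into the first: N_1(1 - 1.08·0.419) = 561 - 1.08·453.
So N_1* = 71.8/0.547 = 131, and then N_2* = 453 - 0.419·131 = 398.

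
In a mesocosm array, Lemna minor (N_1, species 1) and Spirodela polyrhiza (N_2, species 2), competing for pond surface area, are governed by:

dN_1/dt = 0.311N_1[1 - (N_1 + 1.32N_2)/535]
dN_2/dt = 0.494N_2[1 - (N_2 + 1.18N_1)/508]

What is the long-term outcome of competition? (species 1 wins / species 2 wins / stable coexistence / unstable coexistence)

unstable coexistence (outcome depends on initial conditions)

Compare the nullcline intercepts: K1/α12 = 535/1.32 = 405 < K2 = 508; K2/α21 = 508/1.18 = 431 < K1 = 535.
Since both are reversed, neither can invade when rare; the interior point is a saddle.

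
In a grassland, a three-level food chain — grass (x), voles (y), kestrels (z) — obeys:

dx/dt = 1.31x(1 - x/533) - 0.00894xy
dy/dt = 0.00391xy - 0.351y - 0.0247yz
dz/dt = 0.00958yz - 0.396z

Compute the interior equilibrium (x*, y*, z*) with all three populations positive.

From dz/dt = 0: 0.00958y* = 0.396, so y* = 41.3.
From dx/dt = 0: 1.31(1 - x*/533) = 0.00894·41.3, giving x* = 533·(1 - 0.282) = 383.
From dy/dt = 0: 0.00391·383 - 0.351 = 0.0247z*, so z* = 1.15/0.0247 = 46.4.

x* ≈ 383, y* ≈ 41.3, z* ≈ 46.4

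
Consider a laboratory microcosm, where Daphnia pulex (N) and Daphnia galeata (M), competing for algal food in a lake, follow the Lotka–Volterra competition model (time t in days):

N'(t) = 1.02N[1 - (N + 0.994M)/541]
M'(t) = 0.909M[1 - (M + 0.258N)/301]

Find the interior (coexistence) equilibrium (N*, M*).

N* ≈ 325, M* ≈ 217

Setting both brackets to zero gives the nullclines N + 0.994M = 541 and 0.258N + M = 301.
Substituting M = 301 - 0.258N into the first: N(1 - 0.994·0.258) = 541 - 0.994·301.
So N* = 242/0.744 = 325, and then M* = 301 - 0.258·325 = 217.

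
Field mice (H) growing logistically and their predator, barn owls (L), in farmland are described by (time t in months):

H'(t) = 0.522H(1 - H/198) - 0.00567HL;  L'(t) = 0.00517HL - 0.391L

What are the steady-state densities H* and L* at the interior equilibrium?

From dL/dt = 0 with L > 0: 0.00517H* = 0.391, so H* = 75.6.
Substitute into dH/dt = 0: 0.522(1 - 75.6/198) = 0.00567L*.
The bracket is 0.618, giving L* = 0.323/0.00567 = 56.9.

H* ≈ 75.6, L* ≈ 56.9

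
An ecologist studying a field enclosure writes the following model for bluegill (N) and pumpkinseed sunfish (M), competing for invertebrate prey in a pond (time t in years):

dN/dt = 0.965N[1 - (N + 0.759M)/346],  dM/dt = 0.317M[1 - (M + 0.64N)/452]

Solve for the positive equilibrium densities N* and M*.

Setting both brackets to zero gives the nullclines N + 0.759M = 346 and 0.64N + M = 452.
Substituting M = 452 - 0.64N into the first: N(1 - 0.759·0.64) = 346 - 0.759·452.
So N* = 2.93/0.514 = 5.7, and then M* = 452 - 0.64·5.7 = 448.

N* ≈ 5.7, M* ≈ 448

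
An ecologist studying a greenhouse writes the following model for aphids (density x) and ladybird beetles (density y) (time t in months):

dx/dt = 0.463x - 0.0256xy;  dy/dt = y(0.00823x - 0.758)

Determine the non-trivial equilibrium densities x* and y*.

Set dy/dt = 0 with y > 0: 0.00823x - 0.758 = 0, so x* = 0.758/0.00823 = 92.1.
Set dx/dt = 0 with x > 0: 0.463 - 0.0256y = 0, so y* = 0.463/0.0256 = 18.1.

x* ≈ 92.1, y* ≈ 18.1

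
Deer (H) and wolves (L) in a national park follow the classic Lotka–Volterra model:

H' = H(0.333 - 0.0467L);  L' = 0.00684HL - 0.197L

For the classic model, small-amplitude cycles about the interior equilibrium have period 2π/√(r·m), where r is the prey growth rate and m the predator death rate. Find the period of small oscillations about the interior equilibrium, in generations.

Here r = 0.333 and m = 0.197, so r·m = 0.0656.
ω = √0.0656 = 0.256 per generation, hence T = 2π/ω ≈ 24.5 generations.

T ≈ 24.5 generations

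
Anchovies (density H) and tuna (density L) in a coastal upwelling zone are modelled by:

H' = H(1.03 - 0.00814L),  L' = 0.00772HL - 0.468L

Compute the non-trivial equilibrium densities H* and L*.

H* ≈ 60.6, L* ≈ 127

Set dL/dt = 0 with L > 0: 0.00772H - 0.468 = 0, so H* = 0.468/0.00772 = 60.6.
Set dH/dt = 0 with H > 0: 1.03 - 0.00814L = 0, so L* = 1.03/0.00814 = 127.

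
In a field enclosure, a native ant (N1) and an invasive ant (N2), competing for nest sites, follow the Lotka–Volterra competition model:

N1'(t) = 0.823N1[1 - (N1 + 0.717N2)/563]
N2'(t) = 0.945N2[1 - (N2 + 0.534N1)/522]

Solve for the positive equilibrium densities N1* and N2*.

Setting both brackets to zero gives the nullclines N1 + 0.717N2 = 563 and 0.534N1 + N2 = 522.
Substituting N2 = 522 - 0.534N1 into the first: N1(1 - 0.717·0.534) = 563 - 0.717·522.
So N1* = 189/0.617 = 306, and then N2* = 522 - 0.534·306 = 359.

N1* ≈ 306, N2* ≈ 359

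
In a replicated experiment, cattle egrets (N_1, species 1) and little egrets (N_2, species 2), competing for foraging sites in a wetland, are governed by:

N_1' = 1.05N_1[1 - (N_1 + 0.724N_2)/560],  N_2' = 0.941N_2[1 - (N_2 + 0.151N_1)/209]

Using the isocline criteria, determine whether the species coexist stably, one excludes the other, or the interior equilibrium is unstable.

stable coexistence

Compare the nullcline intercepts: K1/α12 = 560/0.724 = 773 > K2 = 209; K2/α21 = 209/0.151 = 1380 > K1 = 560.
Since both inequalities hold, each species can invade when rare, so the interior equilibrium is stable.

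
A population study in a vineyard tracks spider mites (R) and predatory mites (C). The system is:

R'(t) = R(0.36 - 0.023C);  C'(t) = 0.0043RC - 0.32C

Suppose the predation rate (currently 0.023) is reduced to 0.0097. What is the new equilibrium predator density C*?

C* ≈ 37.1

At the interior fixed point, setting dR/dt = 0 with R > 0 fixes C* = (prey growth rate)/(RC coefficient) — independent of the other coefficients.
With the change, C* = 0.36/0.0097 = 37.1; it rises from 15.7.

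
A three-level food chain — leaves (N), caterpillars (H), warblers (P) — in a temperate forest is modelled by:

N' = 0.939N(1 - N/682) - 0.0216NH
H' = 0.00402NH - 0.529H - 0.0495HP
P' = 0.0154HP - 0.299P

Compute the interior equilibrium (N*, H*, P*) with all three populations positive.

N* ≈ 377, H* ≈ 19.4, P* ≈ 20

From dP/dt = 0: 0.0154H* = 0.299, so H* = 19.4.
From dN/dt = 0: 0.939(1 - N*/682) = 0.0216·19.4, giving N* = 682·(1 - 0.447) = 377.
From dH/dt = 0: 0.00402·377 - 0.529 = 0.0495P*, so P* = 0.988/0.0495 = 20.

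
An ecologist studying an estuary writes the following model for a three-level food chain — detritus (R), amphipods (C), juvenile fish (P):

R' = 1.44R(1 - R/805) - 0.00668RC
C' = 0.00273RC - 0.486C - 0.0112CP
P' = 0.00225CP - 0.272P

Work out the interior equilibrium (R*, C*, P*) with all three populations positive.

R* ≈ 354, C* ≈ 121, P* ≈ 42.8

From dP/dt = 0: 0.00225C* = 0.272, so C* = 121.
From dR/dt = 0: 1.44(1 - R*/805) = 0.00668·121, giving R* = 805·(1 - 0.561) = 354.
From dC/dt = 0: 0.00273·354 - 0.486 = 0.0112P*, so P* = 0.479/0.0112 = 42.8.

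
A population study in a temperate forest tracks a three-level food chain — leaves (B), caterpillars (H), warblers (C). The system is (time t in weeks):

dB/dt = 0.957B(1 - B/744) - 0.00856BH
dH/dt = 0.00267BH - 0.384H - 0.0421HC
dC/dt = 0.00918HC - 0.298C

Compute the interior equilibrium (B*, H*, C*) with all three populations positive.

From dC/dt = 0: 0.00918H* = 0.298, so H* = 32.5.
From dB/dt = 0: 0.957(1 - B*/744) = 0.00856·32.5, giving B* = 744·(1 - 0.29) = 528.
From dH/dt = 0: 0.00267·528 - 0.384 = 0.0421C*, so C* = 1.03/0.0421 = 24.4.

B* ≈ 528, H* ≈ 32.5, C* ≈ 24.4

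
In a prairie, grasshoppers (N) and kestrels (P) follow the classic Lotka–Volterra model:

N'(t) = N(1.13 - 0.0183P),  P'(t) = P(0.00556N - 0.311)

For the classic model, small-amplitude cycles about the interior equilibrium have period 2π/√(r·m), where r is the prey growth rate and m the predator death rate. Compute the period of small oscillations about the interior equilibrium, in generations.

T ≈ 10.6 generations

Here r = 1.13 and m = 0.311, so r·m = 0.351.
ω = √0.351 = 0.593 per generation, hence T = 2π/ω ≈ 10.6 generations.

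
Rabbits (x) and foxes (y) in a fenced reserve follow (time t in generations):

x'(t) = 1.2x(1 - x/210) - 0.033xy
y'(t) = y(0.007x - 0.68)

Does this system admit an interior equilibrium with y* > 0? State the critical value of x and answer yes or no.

Threshold x = 97.1; K > 97.1, so yes, the predator persists.

The predator equation gives dy/dt > 0 only when x > 0.68/0.007 = 97.1.
Without the predator, x → K = 210. Since 210 > 97.1, the predator can invade and persist.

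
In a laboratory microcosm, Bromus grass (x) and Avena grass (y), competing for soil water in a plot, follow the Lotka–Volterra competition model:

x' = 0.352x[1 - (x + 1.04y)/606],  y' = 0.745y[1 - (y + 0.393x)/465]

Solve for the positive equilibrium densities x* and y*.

x* ≈ 207, y* ≈ 384

Setting both brackets to zero gives the nullclines x + 1.04y = 606 and 0.393x + y = 465.
Substituting y = 465 - 0.393x into the first: x(1 - 1.04·0.393) = 606 - 1.04·465.
So x* = 122/0.591 = 207, and then y* = 465 - 0.393·207 = 384.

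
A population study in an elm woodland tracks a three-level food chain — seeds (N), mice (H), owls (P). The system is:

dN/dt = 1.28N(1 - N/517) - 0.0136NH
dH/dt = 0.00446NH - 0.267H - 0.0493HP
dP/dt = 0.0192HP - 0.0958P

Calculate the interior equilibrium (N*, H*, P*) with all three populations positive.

From dP/dt = 0: 0.0192H* = 0.0958, so H* = 4.99.
From dN/dt = 0: 1.28(1 - N*/517) = 0.0136·4.99, giving N* = 517·(1 - 0.053) = 490.
From dH/dt = 0: 0.00446·490 - 0.267 = 0.0493P*, so P* = 1.92/0.0493 = 38.9.

N* ≈ 490, H* ≈ 4.99, P* ≈ 38.9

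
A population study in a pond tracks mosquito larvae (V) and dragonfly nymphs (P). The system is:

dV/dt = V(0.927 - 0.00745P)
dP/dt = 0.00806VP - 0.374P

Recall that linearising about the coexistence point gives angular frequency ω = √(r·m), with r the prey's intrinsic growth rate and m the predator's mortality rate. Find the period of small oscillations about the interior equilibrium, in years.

T ≈ 10.7 years

Here r = 0.927 and m = 0.374, so r·m = 0.347.
ω = √0.347 = 0.589 per year, hence T = 2π/ω ≈ 10.7 years.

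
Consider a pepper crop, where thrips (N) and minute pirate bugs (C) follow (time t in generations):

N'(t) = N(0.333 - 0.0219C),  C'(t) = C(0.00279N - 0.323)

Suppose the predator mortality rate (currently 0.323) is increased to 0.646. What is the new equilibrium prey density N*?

At the interior fixed point, setting dC/dt = 0 with C > 0 fixes N* = (predator death rate)/(NC coefficient) — independent of the other coefficients.
With the change, N* = 0.646/0.00279 = 232; it rises from 116.

N* ≈ 232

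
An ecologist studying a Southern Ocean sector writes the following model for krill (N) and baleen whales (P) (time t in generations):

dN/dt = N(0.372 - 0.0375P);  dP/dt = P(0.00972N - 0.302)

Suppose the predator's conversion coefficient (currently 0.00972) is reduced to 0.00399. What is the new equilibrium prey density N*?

At the interior fixed point, setting dP/dt = 0 with P > 0 fixes N* = (predator death rate)/(NP coefficient) — independent of the other coefficients.
With the change, N* = 0.302/0.00399 = 75.7; it rises from 31.1.

N* ≈ 75.7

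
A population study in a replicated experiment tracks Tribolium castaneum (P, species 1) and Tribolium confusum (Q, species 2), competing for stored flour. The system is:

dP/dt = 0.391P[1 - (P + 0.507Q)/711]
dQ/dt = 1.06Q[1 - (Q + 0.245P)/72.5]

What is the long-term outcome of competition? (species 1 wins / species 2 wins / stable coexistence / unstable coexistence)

species 1 excludes species 2

Compare the nullcline intercepts: K1/α12 = 711/0.507 = 1400 > K2 = 72.5; K2/α21 = 72.5/0.245 = 296 < K1 = 711.
Since the inequalities point opposite ways, species 1 can invade but species 2 cannot.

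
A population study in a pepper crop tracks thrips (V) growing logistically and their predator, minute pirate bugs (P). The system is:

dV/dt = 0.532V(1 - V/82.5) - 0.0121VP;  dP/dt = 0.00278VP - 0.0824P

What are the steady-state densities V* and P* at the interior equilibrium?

From dP/dt = 0 with P > 0: 0.00278V* = 0.0824, so V* = 29.6.
Substitute into dV/dt = 0: 0.532(1 - 29.6/82.5) = 0.0121P*.
The bracket is 0.641, giving P* = 0.341/0.0121 = 28.2.

V* ≈ 29.6, P* ≈ 28.2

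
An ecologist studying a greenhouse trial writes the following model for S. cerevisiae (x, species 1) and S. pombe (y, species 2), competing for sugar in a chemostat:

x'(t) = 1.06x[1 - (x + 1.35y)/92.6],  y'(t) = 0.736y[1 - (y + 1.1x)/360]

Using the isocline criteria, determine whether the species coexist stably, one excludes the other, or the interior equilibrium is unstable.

species 2 excludes species 1

Compare the nullcline intercepts: K1/α12 = 92.6/1.35 = 68.6 < K2 = 360; K2/α21 = 360/1.1 = 327 > K1 = 92.6.
Since the inequalities point opposite ways, species 2 can invade but species 1 cannot.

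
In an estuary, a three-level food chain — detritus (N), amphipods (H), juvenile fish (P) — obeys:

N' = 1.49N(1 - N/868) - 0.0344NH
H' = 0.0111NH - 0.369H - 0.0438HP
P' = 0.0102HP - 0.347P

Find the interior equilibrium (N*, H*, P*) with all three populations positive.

From dP/dt = 0: 0.0102H* = 0.347, so H* = 34.
From dN/dt = 0: 1.49(1 - N*/868) = 0.0344·34, giving N* = 868·(1 - 0.785) = 186.
From dH/dt = 0: 0.0111·186 - 0.369 = 0.0438P*, so P* = 1.7/0.0438 = 38.8.

N* ≈ 186, H* ≈ 34, P* ≈ 38.8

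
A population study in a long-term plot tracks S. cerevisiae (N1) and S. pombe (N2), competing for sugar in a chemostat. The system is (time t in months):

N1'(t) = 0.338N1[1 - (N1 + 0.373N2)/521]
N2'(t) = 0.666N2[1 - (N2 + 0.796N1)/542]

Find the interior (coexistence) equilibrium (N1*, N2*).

Setting both brackets to zero gives the nullclines N1 + 0.373N2 = 521 and 0.796N1 + N2 = 542.
Substituting N2 = 542 - 0.796N1 into the first: N1(1 - 0.373·0.796) = 521 - 0.373·542.
So N1* = 319/0.703 = 453, and then N2* = 542 - 0.796·453 = 181.

N1* ≈ 453, N2* ≈ 181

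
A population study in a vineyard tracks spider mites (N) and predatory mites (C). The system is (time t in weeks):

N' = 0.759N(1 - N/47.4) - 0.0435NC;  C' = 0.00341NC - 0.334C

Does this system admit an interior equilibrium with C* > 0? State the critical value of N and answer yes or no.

Threshold N = 97.9; K < 97.9, so no, the predator goes extinct.

The predator equation gives dC/dt > 0 only when N > 0.334/0.00341 = 97.9.
Without the predator, N → K = 47.4. Since 47.4 < 97.9, the predator cannot invade.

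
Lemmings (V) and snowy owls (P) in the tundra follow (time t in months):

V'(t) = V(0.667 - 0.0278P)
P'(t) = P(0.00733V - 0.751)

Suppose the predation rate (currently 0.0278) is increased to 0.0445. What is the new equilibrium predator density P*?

At the interior fixed point, setting dV/dt = 0 with V > 0 fixes P* = (prey growth rate)/(VP coefficient) — independent of the other coefficients.
With the change, P* = 0.667/0.0445 = 15; it falls from 24.

P* ≈ 15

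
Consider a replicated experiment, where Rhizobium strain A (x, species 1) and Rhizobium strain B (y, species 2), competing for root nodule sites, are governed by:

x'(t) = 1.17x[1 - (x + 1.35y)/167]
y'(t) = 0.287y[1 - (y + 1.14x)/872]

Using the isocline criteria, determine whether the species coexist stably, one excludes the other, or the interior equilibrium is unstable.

species 2 excludes species 1

Compare the nullcline intercepts: K1/α12 = 167/1.35 = 124 < K2 = 872; K2/α21 = 872/1.14 = 765 > K1 = 167.
Since the inequalities point opposite ways, species 2 can invade but species 1 cannot.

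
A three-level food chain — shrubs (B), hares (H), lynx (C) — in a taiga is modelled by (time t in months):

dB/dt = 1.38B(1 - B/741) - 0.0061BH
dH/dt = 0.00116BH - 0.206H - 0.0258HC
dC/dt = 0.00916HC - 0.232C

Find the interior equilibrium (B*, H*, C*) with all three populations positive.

B* ≈ 658, H* ≈ 25.3, C* ≈ 21.6

From dC/dt = 0: 0.00916H* = 0.232, so H* = 25.3.
From dB/dt = 0: 1.38(1 - B*/741) = 0.0061·25.3, giving B* = 741·(1 - 0.112) = 658.
From dH/dt = 0: 0.00116·658 - 0.206 = 0.0258C*, so C* = 0.557/0.0258 = 21.6.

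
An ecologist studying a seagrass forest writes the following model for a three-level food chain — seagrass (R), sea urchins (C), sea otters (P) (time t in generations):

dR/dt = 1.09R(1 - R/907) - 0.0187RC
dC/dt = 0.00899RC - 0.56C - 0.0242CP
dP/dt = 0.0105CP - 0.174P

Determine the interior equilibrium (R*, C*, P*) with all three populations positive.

From dP/dt = 0: 0.0105C* = 0.174, so C* = 16.6.
From dR/dt = 0: 1.09(1 - R*/907) = 0.0187·16.6, giving R* = 907·(1 - 0.284) = 649.
From dC/dt = 0: 0.00899·649 - 0.56 = 0.0242P*, so P* = 5.28/0.0242 = 218.

R* ≈ 649, C* ≈ 16.6, P* ≈ 218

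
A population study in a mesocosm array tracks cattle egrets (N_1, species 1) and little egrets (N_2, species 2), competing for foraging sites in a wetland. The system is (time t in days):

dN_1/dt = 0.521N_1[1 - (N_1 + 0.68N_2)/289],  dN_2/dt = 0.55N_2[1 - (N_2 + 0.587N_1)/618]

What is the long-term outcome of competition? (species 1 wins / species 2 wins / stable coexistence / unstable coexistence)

Compare the nullcline intercepts: K1/α12 = 289/0.68 = 425 < K2 = 618; K2/α21 = 618/0.587 = 1050 > K1 = 289.
Since the inequalities point opposite ways, species 2 can invade but species 1 cannot.

species 2 excludes species 1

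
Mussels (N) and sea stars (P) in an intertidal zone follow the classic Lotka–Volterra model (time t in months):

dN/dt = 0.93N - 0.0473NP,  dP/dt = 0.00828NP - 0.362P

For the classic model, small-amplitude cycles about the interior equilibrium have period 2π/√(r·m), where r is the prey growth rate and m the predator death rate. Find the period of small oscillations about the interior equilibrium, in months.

Here r = 0.93 and m = 0.362, so r·m = 0.337.
ω = √0.337 = 0.58 per month, hence T = 2π/ω ≈ 10.8 months.

T ≈ 10.8 months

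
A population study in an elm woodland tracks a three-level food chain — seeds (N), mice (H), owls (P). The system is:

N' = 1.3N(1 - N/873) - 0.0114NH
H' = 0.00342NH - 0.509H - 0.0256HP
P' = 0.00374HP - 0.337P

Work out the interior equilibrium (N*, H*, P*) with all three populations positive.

From dP/dt = 0: 0.00374H* = 0.337, so H* = 90.1.
From dN/dt = 0: 1.3(1 - N*/873) = 0.0114·90.1, giving N* = 873·(1 - 0.79) = 183.
From dH/dt = 0: 0.00342·183 - 0.509 = 0.0256P*, so P* = 0.117/0.0256 = 4.59.

N* ≈ 183, H* ≈ 90.1, P* ≈ 4.59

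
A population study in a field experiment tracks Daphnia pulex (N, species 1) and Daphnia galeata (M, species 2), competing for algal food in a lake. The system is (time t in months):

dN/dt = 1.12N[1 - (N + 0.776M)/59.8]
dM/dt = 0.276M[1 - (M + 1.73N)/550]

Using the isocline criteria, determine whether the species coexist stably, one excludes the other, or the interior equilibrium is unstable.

Compare the nullcline intercepts: K1/α12 = 59.8/0.776 = 77.1 < K2 = 550; K2/α21 = 550/1.73 = 318 > K1 = 59.8.
Since the inequalities point opposite ways, species 2 can invade but species 1 cannot.

species 2 excludes species 1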